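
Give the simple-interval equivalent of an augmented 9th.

augmented second

Each octave removed subtracts seven from the number: 9 − 7 = 2.
Quality carries through unchanged, so the simple form is an augmented second.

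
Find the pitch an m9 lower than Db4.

C3

Counting two letter names plus an octave down from D lands on C.
A minor ninth is 13 semitones; 13 semitones down from Db4 gives C3.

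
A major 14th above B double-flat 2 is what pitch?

Counting seven letter names plus an octave up from B lands on A.
Moving 23 semitones up from Bbb2 (the size of a major fourteenth) reaches Ab4.

A flat 4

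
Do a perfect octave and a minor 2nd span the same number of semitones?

A perfect octave spans 12 semitones; a minor second spans 1 semitone. They differ by 11.

No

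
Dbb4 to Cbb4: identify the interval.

Descending from Dbb4 to Cbb4 is the same interval as ascending Cbb4 to Dbb4.
C to D spans two letter names (C-D) — that makes it a second of some quality.
Cbb4 to Dbb4 is 2 semitones, matching the major second exactly, so the quality is major.

major second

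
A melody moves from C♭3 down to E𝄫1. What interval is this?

Descending from Cb3 to Ebb1 is the same interval as ascending Ebb1 to Cb3.
E to C spans six letter names (E-F-G-A-B-C), plus an octave — that makes it a thirteenth of some quality.
Counting semitones, Ebb1→Cb3 is 21, which is the major thirteenth.
(Equivalently, a compound major sixth: a major sixth plus an octave.)

major thirteenth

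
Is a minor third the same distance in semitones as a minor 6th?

No

A minor third is 3 semitones but a minor sixth is 8 semitones — different sizes.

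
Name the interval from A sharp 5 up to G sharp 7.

minor fourteenth

A to G spans seven letter names (A-B-C-D-E-F-G), plus an octave — that makes it a fourteenth of some quality.
A major fourteenth would be 23 semitones, but A#5 to G#7 is 22 — one semitone narrower, making it a minor fourteenth.
(Equivalently, a compound minor seventh: a minor seventh plus an octave.)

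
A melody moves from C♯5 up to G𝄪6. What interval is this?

C to G spans five letter names (C-D-E-F-G), plus an octave: a twelfth.
A perfect twelfth would be 19 semitones; C#5 to G##6 is 20, one semitone wider, so the interval is augmented.
(Equivalently, a compound augmented fifth: an augmented fifth plus an octave.)

augmented twelfth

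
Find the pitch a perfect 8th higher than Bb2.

An octave keeps the letter name B, an octave up from B.
A perfect octave is 12 semitones; 12 semitones up from Bb2 gives Bb3.

Bb3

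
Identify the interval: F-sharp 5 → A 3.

Descending from F#5 to A3 is the same interval as ascending A3 to F#5.
A to F spans six letter names (A-B-C-D-E-F), plus an octave: a thirteenth.
The major thirteenth spans 21 semitones, and A3 to F#5 is exactly 21 semitones — so this is a major thirteenth.
(Equivalently, a compound major sixth: a major sixth plus an octave.)

major 13th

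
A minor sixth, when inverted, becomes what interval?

major 3rd

Inverted interval numbers add to nine, so a sixth pairs with a third (6 + 3 = 9).
And minor becomes major under inversion, so we get a major third.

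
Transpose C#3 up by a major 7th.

B#3

The seventh takes the letter from C up to B.
A major seventh is 11 semitones; 11 semitones up from C#3 gives B#3.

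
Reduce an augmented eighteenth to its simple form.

Subtracting seven from the interval number removes an octave: 18 − 14 = 4.
That makes an augmented eighteenth a compound augmented fourth — 2 octaves plus an augmented fourth.

augmented fourth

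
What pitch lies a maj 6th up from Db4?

Six letter names up from D: B.
A major sixth is 9 semitones; 9 semitones up from Db4 gives Bb4.

Bb4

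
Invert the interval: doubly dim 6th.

doubly augmented 3rd

The rule of nine gives the new number: 9 − 6 = 3, so a sixth becomes a third.
And doubly diminished becomes doubly augmented under inversion, so we get a doubly augmented third.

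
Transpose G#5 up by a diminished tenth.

The tenth's letter: G up three letter names plus an octave → B.
A diminished tenth is 14 semitones; 14 semitones up from G#5 gives Bb6.

Bb6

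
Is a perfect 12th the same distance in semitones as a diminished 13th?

Yes

A perfect twelfth = 19 semitones = a diminished thirteenth; enharmonically equal.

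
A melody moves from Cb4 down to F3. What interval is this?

Descending from Cb4 to F3 is the same interval as ascending F3 to Cb4.
F to C spans five letter names (F-G-A-B-C) — that makes it a fifth of some quality.
A perfect fifth would be 7 semitones; F3 to Cb4 is 6, one semitone narrower, so the interval is diminished.

diminished 5th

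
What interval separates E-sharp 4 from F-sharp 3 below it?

major seventh

Descending from E#4 to F#3 is the same interval as ascending F#3 to E#4.
F to E spans seven letter names (F-G-A-B-C-D-E): a seventh.
The major seventh spans 11 semitones, and F#3 to E#4 is exactly 11 semitones — so this is a major seventh.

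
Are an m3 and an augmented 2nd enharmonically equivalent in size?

A minor third spans 3 semitones, and an augmented second also spans 3 semitones — they're enharmonic.

Yes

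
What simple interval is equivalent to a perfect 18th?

Subtracting seven from the interval number removes an octave: 18 − 14 = 4.
So a perfect eighteenth is 2 octaves plus a perfect fourth. The quality is unchanged.

perfect fourth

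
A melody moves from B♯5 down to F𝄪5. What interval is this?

Descending from B#5 to F##5 is the same interval as ascending F##5 to B#5.
F to B spans four letter names (F-G-A-B), so the interval is some kind of fourth.
The perfect fourth spans 5 semitones, and F##5 to B#5 is exactly 5 semitones — so this is a perfect fourth.

perfect fourth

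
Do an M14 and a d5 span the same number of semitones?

A major fourteenth spans 23 semitones; a diminished fifth spans 6 semitones. They differ by 17.

No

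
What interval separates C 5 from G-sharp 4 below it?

Descending from C5 to G#4 is the same interval as ascending G#4 to C5.
G to C spans four letter names (G-A-B-C), so the interval is some kind of fourth.
A perfect fourth would be 5 semitones; G#4 to C5 is 4, one semitone narrower, so the interval is diminished.

d4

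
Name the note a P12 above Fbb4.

Cbb6

Counting five letter names plus an octave up from F lands on C.
A perfect twelfth spans 19 semitones, so from Fbb4 the target pitch is Cbb6.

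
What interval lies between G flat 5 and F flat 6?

minor 7th

G to F spans seven letter names (G-A-B-C-D-E-F) — that makes it a seventh of some quality.
A major seventh would be 11 semitones, but Gb5 to Fb6 is 10 — one semitone narrower, making it a minor seventh.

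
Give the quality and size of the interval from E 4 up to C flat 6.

diminished 13th

E to C spans six letter names (E-F-G-A-B-C), plus an octave, so the interval is some kind of thirteenth.
E4 to Cb6 spans 19 semitones — two semitones narrower than the major thirteenth (21) — giving a diminished thirteenth.
(Equivalently, a compound diminished sixth: a diminished sixth plus an octave.)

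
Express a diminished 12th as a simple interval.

d5

Take out an octave (7 from the number): 12 − 7 = 5.
So a diminished twelfth is an octave plus a diminished fifth. The quality is unchanged.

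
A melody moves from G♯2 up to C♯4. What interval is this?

P11

G to C spans four letter names (G-A-B-C), plus an octave, so the interval is some kind of eleventh.
The perfect eleventh spans 17 semitones, and G#2 to C#4 is exactly 17 semitones — so this is a perfect eleventh.
(Equivalently, a compound perfect fourth: a perfect fourth plus an octave.)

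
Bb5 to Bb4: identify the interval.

Descending from Bb5 to Bb4 is the same interval as ascending Bb4 to Bb5.
B to B is the same letter name, plus an octave: an octave.
Counting semitones, Bb4→Bb5 is 12, which is the perfect octave.

P8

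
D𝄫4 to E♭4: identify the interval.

A2

D to E spans two letter names (D-E), so the interval is some kind of second.
The major second is 2 semitones; here we have 3, one semitone wider: augmented.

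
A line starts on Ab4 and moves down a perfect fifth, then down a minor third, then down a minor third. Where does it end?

G3

A perfect fifth down from Ab4 is Db4.
A minor third down from Db4 is Bb3.
Down a minor third from Bb3: G3 (3 semitones down).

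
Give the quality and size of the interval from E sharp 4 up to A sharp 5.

perfect eleventh

E to A spans four letter names (E-F-G-A), plus an octave — that makes it an eleventh of some quality.
Counting semitones, E#4→A#5 is 17, which is the perfect eleventh.
(Equivalently, a compound perfect fourth: a perfect fourth plus an octave.)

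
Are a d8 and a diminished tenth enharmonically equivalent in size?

No

A diminished octave is 11 semitones but a diminished tenth is 14 semitones — different sizes.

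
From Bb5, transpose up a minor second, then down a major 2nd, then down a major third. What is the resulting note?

Bb5 up a minor second → Cb6 (1 semitone).
Cb6 down a major second → Bbb5 (2 semitones).
Down a major third from Bbb5: Gbb5 (4 semitones down).

Gbb5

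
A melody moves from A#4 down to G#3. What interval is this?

Descending from A#4 to G#3 is the same interval as ascending G#3 to A#4.
G to A spans two letter names (G-A), plus an octave — that makes it a ninth of some quality.
G#3 to A#4 is 14 semitones, matching the major ninth exactly, so the quality is major.
(Equivalently, a compound major second: a major second plus an octave.)

M9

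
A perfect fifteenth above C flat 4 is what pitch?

C flat 6

A fifteenth keeps the letter name C, two octaves up from C.
A perfect fifteenth spans 24 semitones, so from Cb4 the target pitch is Cb6.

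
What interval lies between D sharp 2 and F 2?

D to F spans three letter names (D-E-F) — that makes it a third of some quality.
A major third would be 4 semitones; D#2 to F2 is 2, two semitones narrower, so the interval is diminished.

diminished 3rd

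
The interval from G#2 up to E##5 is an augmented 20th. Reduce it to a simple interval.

augmented sixth

Take out 2 octaves (14 from the number): 20 − 14 = 6.
So an augmented twentieth is 2 octaves plus an augmented sixth. The quality is unchanged.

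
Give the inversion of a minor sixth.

Inverted interval numbers add to nine, so a sixth pairs with a third (6 + 3 = 9).
The quality also flips — minor becomes major — giving a major third.

major third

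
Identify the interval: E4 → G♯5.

E to G spans three letter names (E-F-G), plus an octave, so the interval is some kind of tenth.
The major tenth spans 16 semitones, and E4 to G#5 is exactly 16 semitones — so this is a major tenth.
(Equivalently, a compound major third: a major third plus an octave.)

major 10th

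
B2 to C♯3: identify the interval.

B to C spans two letter names (B-C): a second.
B2 to C#3 is 2 semitones, matching the major second exactly, so the quality is major.

major second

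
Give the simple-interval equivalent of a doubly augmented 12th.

AA5

Take out an octave (7 from the number): 12 − 7 = 5.
So a doubly augmented twelfth is an octave plus a doubly augmented fifth. The quality is unchanged.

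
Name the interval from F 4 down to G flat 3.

Descending from F4 to Gb3 is the same interval as ascending Gb3 to F4.
G to F spans seven letter names (G-A-B-C-D-E-F): a seventh.
Counting semitones, Gb3→F4 is 11, which is the major seventh.

M7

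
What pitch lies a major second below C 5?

Two letter names down from C: B.
A major second spans 2 semitones, so from C5 the target pitch is Bb4.

B flat 4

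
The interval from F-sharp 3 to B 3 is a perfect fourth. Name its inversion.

perfect fifth

The rule of nine gives the new number: 9 − 4 = 5, so a fourth becomes a fifth.
The quality also flips — perfect stays perfect — giving a perfect fifth.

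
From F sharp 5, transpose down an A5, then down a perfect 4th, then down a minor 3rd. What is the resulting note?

D 4

F#5 down an augmented fifth → Bb4 (8 semitones).
Bb4 down a perfect fourth → F4 (5 semitones).
A minor third down from F4 is D4.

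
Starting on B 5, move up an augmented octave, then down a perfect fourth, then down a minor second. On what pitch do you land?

Up an augmented octave from B5: B#6 (13 semitones up).
A perfect fourth down from B#6 is F##6.
Down a minor second from F##6: E##6 (1 semitone down).

E double-sharp 6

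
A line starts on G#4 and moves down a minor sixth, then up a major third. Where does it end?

A minor sixth down from G#4 is B#3.
A major third up from B#3 is D##4.

D##4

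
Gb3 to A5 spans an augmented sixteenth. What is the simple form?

Each octave removed subtracts seven from the number: 16 − 14 = 2.
That makes an augmented sixteenth a compound augmented second — 2 octaves plus an augmented second.

augmented 2nd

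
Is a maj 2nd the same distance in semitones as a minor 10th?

No

2 semitones (major second) vs 15 semitones (minor tenth): not equal.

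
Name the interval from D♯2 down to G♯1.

perfect 5th

Descending from D#2 to G#1 is the same interval as ascending G#1 to D#2.
G to D spans five letter names (G-A-B-C-D) — that makes it a fifth of some quality.
Counting semitones, G#1→D#2 is 7, which is the perfect fifth.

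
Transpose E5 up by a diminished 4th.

Four letter names up from E: A.
Moving 4 semitones up from E5 (the size of a diminished fourth) reaches Ab5.

Ab5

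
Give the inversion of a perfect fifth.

perfect fourth

Inverted interval numbers add to nine, so a fifth pairs with a fourth (5 + 4 = 9).
Quality inverts too: perfect stays perfect. That makes the inversion a perfect fourth.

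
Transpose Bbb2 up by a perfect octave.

Bbb3

An octave keeps the letter name B, an octave up from B.
A perfect octave is 12 semitones; 12 semitones up from Bbb2 gives Bbb3.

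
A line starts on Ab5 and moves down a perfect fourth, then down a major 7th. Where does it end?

Fb4

A perfect fourth down from Ab5 is Eb5.
A major seventh down from Eb5 is Fb4.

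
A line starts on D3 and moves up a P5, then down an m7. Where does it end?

B2

Up a perfect fifth from D3: A3 (7 semitones up).
Down a minor seventh from A3: B2 (10 semitones down).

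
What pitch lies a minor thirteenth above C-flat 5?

The thirteenth's letter: C up six letter names plus an octave → A.
Moving 20 semitones up from Cb5 (the size of a minor thirteenth) reaches Abb6.

A-double-flat 6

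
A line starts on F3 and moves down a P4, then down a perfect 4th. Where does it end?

Down a perfect fourth from F3: C3 (5 semitones down).
A perfect fourth down from C3 is G2.

G2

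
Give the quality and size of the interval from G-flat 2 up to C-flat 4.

G to C spans four letter names (G-A-B-C), plus an octave, so the interval is some kind of eleventh.
Counting semitones, Gb2→Cb4 is 17, which is the perfect eleventh.
(Equivalently, a compound perfect fourth: a perfect fourth plus an octave.)

perfect eleventh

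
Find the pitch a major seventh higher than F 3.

E 4

The seventh takes the letter from F up to E.
A major seventh is 11 semitones; 11 semitones up from F3 gives E4.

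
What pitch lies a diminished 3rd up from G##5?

Three letter names up from G: B.
A diminished third is 2 semitones; 2 semitones up from G##5 gives B5.

B5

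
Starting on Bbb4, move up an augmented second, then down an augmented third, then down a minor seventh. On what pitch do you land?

Bbb3

An augmented second up from Bbb4 is C5.
C5 down an augmented third → Abb4 (5 semitones).
Down a minor seventh from Abb4: Bbb3 (10 semitones down).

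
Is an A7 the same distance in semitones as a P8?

An augmented seventh spans 12 semitones, and a perfect octave also spans 12 semitones — they're enharmonic.

Yes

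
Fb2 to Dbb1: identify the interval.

major 10th

Descending from Fb2 to Dbb1 is the same interval as ascending Dbb1 to Fb2.
D to F spans three letter names (D-E-F), plus an octave, so the interval is some kind of tenth.
The major tenth spans 16 semitones, and Dbb1 to Fb2 is exactly 16 semitones — so this is a major tenth.
(Equivalently, a compound major third: a major third plus an octave.)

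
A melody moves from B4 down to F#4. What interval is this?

P4

Descending from B4 to F#4 is the same interval as ascending F#4 to B4.
F to B spans four letter names (F-G-A-B): a fourth.
The perfect fourth spans 5 semitones, and F#4 to B4 is exactly 5 semitones — so this is a perfect fourth.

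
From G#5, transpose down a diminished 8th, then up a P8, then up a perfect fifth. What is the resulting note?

Down a diminished octave from G#5: G##4 (11 semitones down).
A perfect octave up from G##4 is G##5.
A perfect fifth up from G##5 is D##6.

D##6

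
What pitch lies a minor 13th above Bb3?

Six letters up from B (plus an octave) reaches G.
Moving 20 semitones up from Bb3 (the size of a minor thirteenth) reaches Gb5.

Gb5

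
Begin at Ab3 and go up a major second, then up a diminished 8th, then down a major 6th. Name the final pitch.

A major second up from Ab3 is Bb3.
A diminished octave up from Bb3 is Bbb4.
Bbb4 down a major sixth → Dbb4 (9 semitones).

Dbb4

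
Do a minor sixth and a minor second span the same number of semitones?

A minor sixth spans 8 semitones; a minor second spans 1 semitone. They differ by 7.

No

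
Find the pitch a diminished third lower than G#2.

Three letter names down from G: E.
A diminished third spans 2 semitones, so from G#2 the target pitch is E##2.

E##2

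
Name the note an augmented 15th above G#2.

A fifteenth keeps the letter name G, two octaves up from G.
An augmented fifteenth spans 25 semitones, so from G#2 the target pitch is G##4.

G##4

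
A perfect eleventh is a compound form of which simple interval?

Take out an octave (7 from the number): 11 − 7 = 4.
That makes a perfect eleventh a compound perfect fourth — an octave plus a perfect fourth.

perfect fourth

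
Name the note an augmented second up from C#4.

D##4

The second takes the letter from C up to D.
An augmented second is 3 semitones; 3 semitones up from C#4 gives D##4.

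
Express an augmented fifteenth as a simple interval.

Subtracting seven from the interval number removes an octave: 15 − 7 = 8.
So an augmented fifteenth is an octave plus an augmented octave. The quality is unchanged.

augmented octave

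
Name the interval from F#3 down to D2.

Descending from F#3 to D2 is the same interval as ascending D2 to F#3.
D to F spans three letter names (D-E-F), plus an octave — that makes it a tenth of some quality.
The major tenth spans 16 semitones, and D2 to F#3 is exactly 16 semitones — so this is a major tenth.
(Equivalently, a compound major third: a major third plus an octave.)

M10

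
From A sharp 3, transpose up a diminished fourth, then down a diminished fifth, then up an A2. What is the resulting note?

A double-sharp 3

A diminished fourth up from A#3 is D4.
Down a diminished fifth from D4: G#3 (6 semitones down).
Up an augmented second from G#3: A##3 (3 semitones up).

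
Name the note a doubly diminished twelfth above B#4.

Counting five letter names plus an octave up from B lands on F.
A doubly diminished twelfth is 17 semitones; 17 semitones up from B#4 gives F6.

F6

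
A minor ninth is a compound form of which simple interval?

Take out an octave (7 from the number): 9 − 7 = 2.
That makes a minor ninth a compound minor second — an octave plus a minor second.

minor 2nd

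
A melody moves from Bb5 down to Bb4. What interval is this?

Descending from Bb5 to Bb4 is the same interval as ascending Bb4 to Bb5.
B to B is the same letter name, plus an octave: an octave.
Counting semitones, Bb4→Bb5 is 12, which is the perfect octave.

P8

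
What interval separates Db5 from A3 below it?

diminished eleventh

Descending from Db5 to A3 is the same interval as ascending A3 to Db5.
A to D spans four letter names (A-B-C-D), plus an octave: an eleventh.
A perfect eleventh would be 17 semitones; A3 to Db5 is 16, one semitone narrower, so the interval is diminished.
(Equivalently, a compound diminished fourth: a diminished fourth plus an octave.)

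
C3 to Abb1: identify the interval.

Descending from C3 to Abb1 is the same interval as ascending Abb1 to C3.
A to C spans three letter names (A-B-C), plus an octave — that makes it a tenth of some quality.
Abb1 to C3 spans 17 semitones — one semitone wider than the major tenth (16) — giving an augmented tenth.
(Equivalently, a compound augmented third: an augmented third plus an octave.)

augmented 10th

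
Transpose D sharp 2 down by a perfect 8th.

For an octave the letter name doesn't change: still D, an octave down.
A perfect octave is 12 semitones; 12 semitones down from D#2 gives D#1.

D sharp 1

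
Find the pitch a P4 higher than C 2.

F 2

Four letter names up from C: F.
Moving 5 semitones up from C2 (the size of a perfect fourth) reaches F2.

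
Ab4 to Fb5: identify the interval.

minor sixth

A to F spans six letter names (A-B-C-D-E-F) — that makes it a sixth of some quality.
At 8 semitones, Ab4→Fb5 falls one short of a major sixth: minor.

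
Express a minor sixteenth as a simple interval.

Each octave removed subtracts seven from the number: 16 − 14 = 2.
Quality carries through unchanged, so the simple form is a minor second.

m2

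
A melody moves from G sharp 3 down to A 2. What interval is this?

M7

Descending from G#3 to A2 is the same interval as ascending A2 to G#3.
A to G spans seven letter names (A-B-C-D-E-F-G): a seventh.
The major seventh spans 11 semitones, and A2 to G#3 is exactly 11 semitones — so this is a major seventh.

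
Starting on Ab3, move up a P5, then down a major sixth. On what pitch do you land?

Up a perfect fifth from Ab3: Eb4 (7 semitones up).
Eb4 down a major sixth → Gb3 (9 semitones).

Gb3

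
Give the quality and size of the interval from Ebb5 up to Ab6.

E to A spans four letter names (E-F-G-A), plus an octave, so the interval is some kind of eleventh.
Ebb5 to Ab6 spans 18 semitones — one semitone wider than the perfect eleventh (17) — giving an augmented eleventh.
(Equivalently, a compound augmented fourth: an augmented fourth plus an octave.)

A11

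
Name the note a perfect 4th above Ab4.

Db5

The fourth takes the letter from A up to D.
A perfect fourth spans 5 semitones, so from Ab4 the target pitch is Db5.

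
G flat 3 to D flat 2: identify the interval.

perfect eleventh

Descending from Gb3 to Db2 is the same interval as ascending Db2 to Gb3.
D to G spans four letter names (D-E-F-G), plus an octave: an eleventh.
The perfect eleventh spans 17 semitones, and Db2 to Gb3 is exactly 17 semitones — so this is a perfect eleventh.
(Equivalently, a compound perfect fourth: a perfect fourth plus an octave.)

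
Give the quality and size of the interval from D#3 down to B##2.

Descending from D#3 to B##2 is the same interval as ascending B##2 to D#3.
B to D spans three letter names (B-C-D), so the interval is some kind of third.
B##2 to D#3 spans 2 semitones — two semitones narrower than the major third (4) — giving a diminished third.

diminished third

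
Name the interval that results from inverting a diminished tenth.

augmented sixth

First reduce the compound diminished tenth to its simple form, a diminished third.
Inverted interval numbers add to nine, so a third pairs with a sixth (3 + 6 = 9).
Quality inverts too: diminished becomes augmented. That makes the inversion an augmented sixth.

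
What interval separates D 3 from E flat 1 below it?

major 14th

Descending from D3 to Eb1 is the same interval as ascending Eb1 to D3.
E to D spans seven letter names (E-F-G-A-B-C-D), plus an octave — that makes it a fourteenth of some quality.
Eb1 to D3 is 23 semitones, matching the major fourteenth exactly, so the quality is major.
(Equivalently, a compound major seventh: a major seventh plus an octave.)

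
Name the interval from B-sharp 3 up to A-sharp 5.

minor fourteenth

B to A spans seven letter names (B-C-D-E-F-G-A), plus an octave: a fourteenth.
At 22 semitones, B#3→A#5 falls one short of a major fourteenth: minor.
(Equivalently, a compound minor seventh: a minor seventh plus an octave.)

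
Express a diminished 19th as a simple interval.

Each octave removed subtracts seven from the number: 19 − 14 = 5.
Quality carries through unchanged, so the simple form is a diminished fifth.

diminished 5th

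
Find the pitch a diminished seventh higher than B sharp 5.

A 6

Counting seven letter names up from B lands on A.
A diminished seventh is 9 semitones; 9 semitones up from B#5 gives A6.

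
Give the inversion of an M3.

m6

The rule of nine gives the new number: 9 − 3 = 6, so a third becomes a sixth.
And major becomes minor under inversion, so we get a minor sixth.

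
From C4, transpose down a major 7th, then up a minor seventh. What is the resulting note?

Cb4

Down a major seventh from C4: Db3 (11 semitones down).
Db3 up a minor seventh → Cb4 (10 semitones).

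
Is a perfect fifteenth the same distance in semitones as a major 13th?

No

A perfect fifteenth is 24 semitones but a major thirteenth is 21 semitones — different sizes.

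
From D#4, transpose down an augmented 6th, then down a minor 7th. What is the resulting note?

An augmented sixth down from D#4 is F3.
A minor seventh down from F3 is G2.

G2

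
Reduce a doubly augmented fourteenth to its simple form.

doubly augmented seventh

Take out an octave (7 from the number): 14 − 7 = 7.
That makes a doubly augmented fourteenth a compound doubly augmented seventh — an octave plus a doubly augmented seventh.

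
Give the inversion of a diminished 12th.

First reduce the compound diminished twelfth to its simple form, a diminished fifth.
Inverted interval numbers add to nine, so a fifth pairs with a fourth (5 + 4 = 9).
The quality also flips — diminished becomes augmented — giving an augmented fourth.

A4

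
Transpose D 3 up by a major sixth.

B 3

Counting six letter names up from D lands on B.
Moving 9 semitones up from D3 (the size of a major sixth) reaches B3.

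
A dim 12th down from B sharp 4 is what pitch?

Counting five letter names plus an octave down from B lands on E.
A diminished twelfth is 18 semitones; 18 semitones down from B#4 gives E##3.

E double-sharp 3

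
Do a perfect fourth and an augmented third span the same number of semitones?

A perfect fourth spans 5 semitones, and an augmented third also spans 5 semitones — they're enharmonic.

Yes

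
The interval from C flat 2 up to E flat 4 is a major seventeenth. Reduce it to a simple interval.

major 3rd

Each octave removed subtracts seven from the number: 17 − 14 = 3.
So a major seventeenth is 2 octaves plus a major third. The quality is unchanged.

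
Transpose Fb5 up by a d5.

Cbb6

The fifth takes the letter from F up to C.
A diminished fifth is 6 semitones; 6 semitones up from Fb5 gives Cbb6.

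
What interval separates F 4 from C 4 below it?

Descending from F4 to C4 is the same interval as ascending C4 to F4.
C to F spans four letter names (C-D-E-F): a fourth.
The perfect fourth spans 5 semitones, and C4 to F4 is exactly 5 semitones — so this is a perfect fourth.

P4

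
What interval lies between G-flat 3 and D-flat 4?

perfect fifth

G to D spans five letter names (G-A-B-C-D) — that makes it a fifth of some quality.
Gb3 to Db4 is 7 semitones, matching the perfect fifth exactly, so the quality is perfect.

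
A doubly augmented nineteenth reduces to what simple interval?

Take out 2 octaves (14 from the number): 19 − 14 = 5.
Quality carries through unchanged, so the simple form is a doubly augmented fifth.

AA5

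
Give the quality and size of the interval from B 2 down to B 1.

Descending from B2 to B1 is the same interval as ascending B1 to B2.
B to B is the same letter name, plus an octave — that makes it an octave of some quality.
The perfect octave spans 12 semitones, and B1 to B2 is exactly 12 semitones — so this is a perfect octave.

perfect 8th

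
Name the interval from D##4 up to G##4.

D to G spans four letter names (D-E-F-G), so the interval is some kind of fourth.
The perfect fourth spans 5 semitones, and D##4 to G##4 is exactly 5 semitones — so this is a perfect fourth.

perfect 4th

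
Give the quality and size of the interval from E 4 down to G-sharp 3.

Descending from E4 to G#3 is the same interval as ascending G#3 to E4.
G to E spans six letter names (G-A-B-C-D-E) — that makes it a sixth of some quality.
G#3 to E4 is 8 semitones, a half step short of the major sixth (9), so this is minor.

minor sixth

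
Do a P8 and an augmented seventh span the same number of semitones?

Yes

A perfect octave spans 12 semitones, and an augmented seventh also spans 12 semitones — they're enharmonic.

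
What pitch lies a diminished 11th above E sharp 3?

Four letters up from E (plus an octave) reaches A.
Moving 16 semitones up from E#3 (the size of a diminished eleventh) reaches A4.

A 4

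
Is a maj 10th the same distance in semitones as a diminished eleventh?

A major tenth = 16 semitones = a diminished eleventh; enharmonically equal.

Yes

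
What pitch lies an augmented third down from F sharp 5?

D flat 5

The third takes the letter from F down to D.
An augmented third spans 5 semitones, so from F#5 the target pitch is Db5.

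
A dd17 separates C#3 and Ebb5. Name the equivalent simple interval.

Subtracting seven from the interval number removes an octave: 17 − 14 = 3.
Quality carries through unchanged, so the simple form is a doubly diminished third.

doubly diminished 3rd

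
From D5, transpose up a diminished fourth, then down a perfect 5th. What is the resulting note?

Cb5

Up a diminished fourth from D5: Gb5 (4 semitones up).
Gb5 down a perfect fifth → Cb5 (7 semitones).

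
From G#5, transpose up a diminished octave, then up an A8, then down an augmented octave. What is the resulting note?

G6

A diminished octave up from G#5 is G6.
An augmented octave up from G6 is G#7.
An augmented octave down from G#7 is G6.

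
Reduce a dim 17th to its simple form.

Each octave removed subtracts seven from the number: 17 − 14 = 3.
That makes a diminished seventeenth a compound diminished third — 2 octaves plus a diminished third.

diminished 3rd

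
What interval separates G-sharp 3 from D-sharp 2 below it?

Descending from G#3 to D#2 is the same interval as ascending D#2 to G#3.
D to G spans four letter names (D-E-F-G), plus an octave, so the interval is some kind of eleventh.
D#2 to G#3 is 17 semitones, matching the perfect eleventh exactly, so the quality is perfect.
(Equivalently, a compound perfect fourth: a perfect fourth plus an octave.)

perfect 11th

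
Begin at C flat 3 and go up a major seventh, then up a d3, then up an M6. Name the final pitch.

B double-flat 4

Up a major seventh from Cb3: Bb3 (11 semitones up).
Bb3 up a diminished third → Dbb4 (2 semitones).
Up a major sixth from Dbb4: Bbb4 (9 semitones up).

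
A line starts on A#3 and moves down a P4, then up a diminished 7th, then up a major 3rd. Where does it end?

F#4

A#3 down a perfect fourth → E#3 (5 semitones).
Up a diminished seventh from E#3: D4 (9 semitones up).
D4 up a major third → F#4 (4 semitones).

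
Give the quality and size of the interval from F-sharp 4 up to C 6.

diminished twelfth

F to C spans five letter names (F-G-A-B-C), plus an octave: a twelfth.
The perfect twelfth is 19 semitones; here we have 18, one semitone narrower: diminished.
(Equivalently, a compound diminished fifth: a diminished fifth plus an octave.)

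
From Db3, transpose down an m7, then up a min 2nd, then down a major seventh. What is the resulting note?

A minor seventh down from Db3 is Eb2.
Up a minor second from Eb2: Fb2 (1 semitone up).
Down a major seventh from Fb2: Gbb1 (11 semitones down).

Gbb1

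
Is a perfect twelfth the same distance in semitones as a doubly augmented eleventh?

A perfect twelfth = 19 semitones = a doubly augmented eleventh; enharmonically equal.

Yes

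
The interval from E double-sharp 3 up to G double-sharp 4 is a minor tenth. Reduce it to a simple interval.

Each octave removed subtracts seven from the number: 10 − 7 = 3.
That makes a minor tenth a compound minor third — an octave plus a minor third.

m3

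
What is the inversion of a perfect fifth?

The rule of nine gives the new number: 9 − 5 = 4, so a fifth becomes a fourth.
And perfect stays perfect under inversion, so we get a perfect fourth.

perfect 4th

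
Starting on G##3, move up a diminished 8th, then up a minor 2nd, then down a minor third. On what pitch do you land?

F#4

Up a diminished octave from G##3: G#4 (11 semitones up).
A minor second up from G#4 is A4.
A minor third down from A4 is F#4.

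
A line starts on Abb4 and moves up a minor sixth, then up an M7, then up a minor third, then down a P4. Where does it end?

Dbb6

Abb4 up a minor sixth → Fbb5 (8 semitones).
Fbb5 up a major seventh → Ebb6 (11 semitones).
A minor third up from Ebb6 is Gbb6.
Down a perfect fourth from Gbb6: Dbb6 (5 semitones down).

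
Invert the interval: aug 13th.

First reduce the compound augmented thirteenth to its simple form, an augmented sixth.
The rule of nine gives the new number: 9 − 6 = 3, so a sixth becomes a third.
Quality inverts too: augmented becomes diminished. That makes the inversion a diminished third.

diminished third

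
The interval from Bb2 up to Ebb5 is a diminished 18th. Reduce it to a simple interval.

Take out 2 octaves (14 from the number): 18 − 14 = 4.
So a diminished eighteenth is 2 octaves plus a diminished fourth. The quality is unchanged.

d4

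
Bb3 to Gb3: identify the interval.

major 3rd

Descending from Bb3 to Gb3 is the same interval as ascending Gb3 to Bb3.
G to B spans three letter names (G-A-B): a third.
The major third spans 4 semitones, and Gb3 to Bb3 is exactly 4 semitones — so this is a major third.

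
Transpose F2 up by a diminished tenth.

Three letters up from F (plus an octave) reaches A.
A diminished tenth is 14 semitones; 14 semitones up from F2 gives Abb3.

Abb3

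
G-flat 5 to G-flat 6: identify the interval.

perfect octave

G to G is the same letter name, plus an octave: an octave.
Gb5 to Gb6 is 12 semitones, matching the perfect octave exactly, so the quality is perfect.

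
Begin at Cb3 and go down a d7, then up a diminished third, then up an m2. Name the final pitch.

Gbb2

Cb3 down a diminished seventh → D2 (9 semitones).
Up a diminished third from D2: Fb2 (2 semitones up).
A minor second up from Fb2 is Gbb2.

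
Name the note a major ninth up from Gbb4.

Counting two letter names plus an octave up from G lands on A.
Moving 14 semitones up from Gbb4 (the size of a major ninth) reaches Abb5.

Abb5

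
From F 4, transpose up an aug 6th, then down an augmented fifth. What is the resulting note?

F4 up an augmented sixth → D#5 (10 semitones).
An augmented fifth down from D#5 is G4.

G 4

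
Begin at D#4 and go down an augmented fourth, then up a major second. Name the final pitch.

D#4 down an augmented fourth → A3 (6 semitones).
A3 up a major second → B3 (2 semitones).

B3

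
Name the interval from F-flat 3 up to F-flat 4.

perfect octave

F to F is the same letter name, plus an octave — that makes it an octave of some quality.
The perfect octave spans 12 semitones, and Fb3 to Fb4 is exactly 12 semitones — so this is a perfect octave.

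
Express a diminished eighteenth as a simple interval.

Take out 2 octaves (14 from the number): 18 − 14 = 4.
That makes a diminished eighteenth a compound diminished fourth — 2 octaves plus a diminished fourth.

d4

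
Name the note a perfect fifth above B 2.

Counting five letter names up from B lands on F.
Moving 7 semitones up from B2 (the size of a perfect fifth) reaches F#3.

F-sharp 3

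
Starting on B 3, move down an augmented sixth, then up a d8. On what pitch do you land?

D double-flat 4

An augmented sixth down from B3 is Db3.
Db3 up a diminished octave → Dbb4 (11 semitones).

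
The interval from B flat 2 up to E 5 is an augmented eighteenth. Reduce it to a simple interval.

augmented 4th

Take out 2 octaves (14 from the number): 18 − 14 = 4.
That makes an augmented eighteenth a compound augmented fourth — 2 octaves plus an augmented fourth.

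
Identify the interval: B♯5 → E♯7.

B to E spans four letter names (B-C-D-E), plus an octave: an eleventh.
B#5 to E#7 is 17 semitones, matching the perfect eleventh exactly, so the quality is perfect.
(Equivalently, a compound perfect fourth: a perfect fourth plus an octave.)

P11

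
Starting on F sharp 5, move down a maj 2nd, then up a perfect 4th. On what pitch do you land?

Down a major second from F#5: E5 (2 semitones down).
Up a perfect fourth from E5: A5 (5 semitones up).

A 5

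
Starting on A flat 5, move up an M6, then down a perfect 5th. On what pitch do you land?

A major sixth up from Ab5 is F6.
F6 down a perfect fifth → Bb5 (7 semitones).

B flat 5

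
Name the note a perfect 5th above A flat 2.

E flat 3

Counting five letter names up from A lands on E.
A perfect fifth spans 7 semitones, so from Ab2 the target pitch is Eb3.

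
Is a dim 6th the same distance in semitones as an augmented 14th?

A diminished sixth spans 7 semitones; an augmented fourteenth spans 24 semitones. They differ by 17.

No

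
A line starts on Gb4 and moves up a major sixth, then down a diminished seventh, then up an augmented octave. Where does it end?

F##5

Up a major sixth from Gb4: Eb5 (9 semitones up).
A diminished seventh down from Eb5 is F#4.
Up an augmented octave from F#4: F##5 (13 semitones up).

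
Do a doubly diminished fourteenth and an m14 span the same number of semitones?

20 semitones (doubly diminished fourteenth) vs 22 semitones (minor fourteenth): not equal.

No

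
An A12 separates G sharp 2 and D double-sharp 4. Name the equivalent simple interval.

Each octave removed subtracts seven from the number: 12 − 7 = 5.
So an augmented twelfth is an octave plus an augmented fifth. The quality is unchanged.

augmented 5th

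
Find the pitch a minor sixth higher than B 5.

G 6

Six letter names up from B: G.
Moving 8 semitones up from B5 (the size of a minor sixth) reaches G6.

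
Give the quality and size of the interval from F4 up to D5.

major 6th

F to D spans six letter names (F-G-A-B-C-D), so the interval is some kind of sixth.
F4 to D5 is 9 semitones, matching the major sixth exactly, so the quality is major.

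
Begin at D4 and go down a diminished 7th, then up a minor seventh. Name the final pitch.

Down a diminished seventh from D4: E#3 (9 semitones down).
Up a minor seventh from E#3: D#4 (10 semitones up).

D#4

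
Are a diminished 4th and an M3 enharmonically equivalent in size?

A diminished fourth spans 4 semitones, and a major third also spans 4 semitones — they're enharmonic.

Yes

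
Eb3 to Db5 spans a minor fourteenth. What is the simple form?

Take out an octave (7 from the number): 14 − 7 = 7.
So a minor fourteenth is an octave plus a minor seventh. The quality is unchanged.

m7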